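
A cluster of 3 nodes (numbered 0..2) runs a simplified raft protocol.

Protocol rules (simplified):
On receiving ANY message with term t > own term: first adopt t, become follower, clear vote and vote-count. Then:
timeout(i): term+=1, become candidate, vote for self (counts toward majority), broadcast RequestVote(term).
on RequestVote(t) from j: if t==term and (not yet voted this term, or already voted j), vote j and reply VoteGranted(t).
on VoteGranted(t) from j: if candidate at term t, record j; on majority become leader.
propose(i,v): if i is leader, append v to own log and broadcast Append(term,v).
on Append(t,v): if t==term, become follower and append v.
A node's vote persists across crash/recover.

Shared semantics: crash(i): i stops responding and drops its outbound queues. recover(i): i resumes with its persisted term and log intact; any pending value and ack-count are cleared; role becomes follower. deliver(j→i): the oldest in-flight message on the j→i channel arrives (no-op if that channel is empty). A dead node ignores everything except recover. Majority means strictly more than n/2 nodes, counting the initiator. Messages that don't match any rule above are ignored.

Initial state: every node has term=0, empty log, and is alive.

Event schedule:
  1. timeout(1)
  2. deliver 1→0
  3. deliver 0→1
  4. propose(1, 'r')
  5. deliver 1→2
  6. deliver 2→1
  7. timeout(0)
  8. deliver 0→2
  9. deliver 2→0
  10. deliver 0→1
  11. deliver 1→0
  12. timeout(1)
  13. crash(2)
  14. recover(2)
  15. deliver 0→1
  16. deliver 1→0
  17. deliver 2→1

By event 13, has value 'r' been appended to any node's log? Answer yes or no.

yes

e1 timeout(1): 1[cand,t=1,-]
e2 deliver 1→0: 0[foll,t=1,-]
e3 deliver 0→1: 1[lead,t=1,-]
e4 propose(1,'r'): 1[lead,t=1,r]
e5 deliver 1→2: 2[foll,t=1,-]
e6 deliver 2→1: ·
e7 timeout(0): 0[cand,t=2,-]
e8 deliver 0→2: 2[foll,t=2,-]
e9 deliver 2→0: 0[lead,t=2,-]
e10 deliver 0→1: 1[foll,t=2,r]
e11 deliver 1→0: ·
e12 timeout(1): 1[cand,t=3,r]
e13 crash(2): 2[✗foll,t=2,-]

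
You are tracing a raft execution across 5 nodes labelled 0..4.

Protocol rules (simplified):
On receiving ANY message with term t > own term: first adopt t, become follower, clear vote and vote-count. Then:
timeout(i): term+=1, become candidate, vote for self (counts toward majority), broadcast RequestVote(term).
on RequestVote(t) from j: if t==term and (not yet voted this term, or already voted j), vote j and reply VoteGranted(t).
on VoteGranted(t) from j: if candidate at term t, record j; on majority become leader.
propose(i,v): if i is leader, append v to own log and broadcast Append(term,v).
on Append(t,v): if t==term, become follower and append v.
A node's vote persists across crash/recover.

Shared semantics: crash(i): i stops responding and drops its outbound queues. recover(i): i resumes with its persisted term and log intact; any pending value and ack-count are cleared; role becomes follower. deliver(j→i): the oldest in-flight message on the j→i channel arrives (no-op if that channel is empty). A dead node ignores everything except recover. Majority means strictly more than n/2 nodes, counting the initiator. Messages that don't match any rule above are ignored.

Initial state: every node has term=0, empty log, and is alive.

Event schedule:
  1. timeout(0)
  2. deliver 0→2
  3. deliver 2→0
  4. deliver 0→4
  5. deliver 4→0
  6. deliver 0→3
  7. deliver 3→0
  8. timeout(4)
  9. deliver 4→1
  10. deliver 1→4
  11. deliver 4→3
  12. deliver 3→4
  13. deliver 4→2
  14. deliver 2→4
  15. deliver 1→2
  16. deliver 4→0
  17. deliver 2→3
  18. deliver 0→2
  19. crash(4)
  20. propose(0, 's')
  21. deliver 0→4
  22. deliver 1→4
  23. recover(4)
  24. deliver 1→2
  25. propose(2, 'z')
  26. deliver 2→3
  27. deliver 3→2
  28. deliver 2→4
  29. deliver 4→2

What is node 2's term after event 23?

step 1 timeout(0): 0={cand,t=1,log=-}
step 2 deliver 0→2: 2={foll,t=1,log=-}
step 3 deliver 2→0: —
step 4 deliver 0→4: 4={foll,t=1,log=-}
step 5 deliver 4→0: 0={lead,t=1,log=-}
step 6 deliver 0→3: 3={foll,t=1,log=-}
step 7 deliver 3→0: —
step 8 timeout(4): 4={cand,t=2,log=-}
step 9 deliver 4→1: 1={foll,t=2,log=-}
step 10 deliver 1→4: —
step 11 deliver 4→3: 3={foll,t=2,log=-}
step 12 deliver 3→4: 4={lead,t=2,log=-}
step 13 deliver 4→2: 2={foll,t=2,log=-}
step 14 deliver 2→4: —
step 15 deliver 1→2: —
step 16 deliver 4→0: 0={foll,t=2,log=-}
step 17 deliver 2→3: —
step 18 deliver 0→2: —
step 19 crash(4): 4={✗lead,t=2,log=-}
step 20 propose(0,'s'): —
step 21 deliver 0→4: —
step 22 deliver 1→4: —
step 23 recover(4): 4={foll,t=2,log=-}

2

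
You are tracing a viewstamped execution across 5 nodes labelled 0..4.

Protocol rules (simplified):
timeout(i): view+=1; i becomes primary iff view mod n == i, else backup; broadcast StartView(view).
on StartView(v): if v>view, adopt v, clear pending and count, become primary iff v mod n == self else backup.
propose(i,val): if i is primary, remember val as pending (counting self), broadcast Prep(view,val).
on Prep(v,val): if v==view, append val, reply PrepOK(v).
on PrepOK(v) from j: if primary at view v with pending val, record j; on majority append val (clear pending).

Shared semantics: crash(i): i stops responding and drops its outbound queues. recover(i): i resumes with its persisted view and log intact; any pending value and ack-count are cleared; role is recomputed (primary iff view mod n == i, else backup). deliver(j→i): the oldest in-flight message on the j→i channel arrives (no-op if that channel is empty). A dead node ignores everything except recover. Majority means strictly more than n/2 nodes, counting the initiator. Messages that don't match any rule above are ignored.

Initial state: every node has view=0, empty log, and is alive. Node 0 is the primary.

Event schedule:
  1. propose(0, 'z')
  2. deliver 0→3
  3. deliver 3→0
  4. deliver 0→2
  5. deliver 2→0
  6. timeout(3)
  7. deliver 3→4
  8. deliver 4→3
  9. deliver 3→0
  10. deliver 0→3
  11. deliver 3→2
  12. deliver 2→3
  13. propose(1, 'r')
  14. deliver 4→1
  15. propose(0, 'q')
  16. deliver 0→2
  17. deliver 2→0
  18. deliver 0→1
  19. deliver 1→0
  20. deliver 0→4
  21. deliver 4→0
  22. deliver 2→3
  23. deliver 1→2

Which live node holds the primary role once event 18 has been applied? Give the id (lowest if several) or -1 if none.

step 1 propose(0,'z'): —
step 2 deliver 0→3: 3={back,v=0,log=z}
step 3 deliver 3→0: —
step 4 deliver 0→2: 2={back,v=0,log=z}
step 5 deliver 2→0: 0={prim,v=0,log=z}
step 6 timeout(3): 3={back,v=1,log=z}
step 7 deliver 3→4: 4={back,v=1,log=-}
step 8 deliver 4→3: —
step 9 deliver 3→0: 0={back,v=1,log=z}
step 10 deliver 0→3: —
step 11 deliver 3→2: 2={back,v=1,log=z}
step 12 deliver 2→3: —
step 13 propose(1,'r'): —
step 14 deliver 4→1: —
step 15 propose(0,'q'): —
step 16 deliver 0→2: —
step 17 deliver 2→0: —
step 18 deliver 0→1: 1={back,v=0,log=z}

-1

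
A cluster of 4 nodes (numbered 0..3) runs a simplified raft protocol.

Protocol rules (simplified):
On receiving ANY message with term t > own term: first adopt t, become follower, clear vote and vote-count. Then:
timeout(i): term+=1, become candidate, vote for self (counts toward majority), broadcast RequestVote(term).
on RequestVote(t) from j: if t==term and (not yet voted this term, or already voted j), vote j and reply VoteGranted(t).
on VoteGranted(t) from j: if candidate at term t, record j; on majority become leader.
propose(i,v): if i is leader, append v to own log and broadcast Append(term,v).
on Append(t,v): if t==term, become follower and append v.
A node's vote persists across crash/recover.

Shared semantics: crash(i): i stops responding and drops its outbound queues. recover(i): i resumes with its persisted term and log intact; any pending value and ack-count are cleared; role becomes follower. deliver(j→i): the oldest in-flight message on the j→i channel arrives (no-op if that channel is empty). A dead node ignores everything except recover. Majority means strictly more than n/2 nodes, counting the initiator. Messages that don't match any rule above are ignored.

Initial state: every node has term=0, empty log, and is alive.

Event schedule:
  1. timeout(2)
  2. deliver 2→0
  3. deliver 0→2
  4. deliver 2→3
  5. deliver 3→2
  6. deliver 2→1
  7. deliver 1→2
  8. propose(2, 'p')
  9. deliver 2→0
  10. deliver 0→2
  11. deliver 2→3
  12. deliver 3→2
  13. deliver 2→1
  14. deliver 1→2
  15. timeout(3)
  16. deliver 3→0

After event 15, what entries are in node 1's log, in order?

[1] timeout(2) → N2(cand t1 [-])
[2] deliver 2→0 → N0(foll t1 [-])
[3] deliver 0→2 → ∅
[4] deliver 2→3 → N3(foll t1 [-])
[5] deliver 3→2 → N2(lead t1 [-])
[6] deliver 2→1 → N1(foll t1 [-])
[7] deliver 1→2 → ∅
[8] propose(2,'p') → N2(lead t1 [p])
[9] deliver 2→0 → N0(foll t1 [p])
[10] deliver 0→2 → ∅
[11] deliver 2→3 → N3(foll t1 [p])
[12] deliver 3→2 → ∅
[13] deliver 2→1 → N1(foll t1 [p])
[14] deliver 1→2 → ∅
[15] timeout(3) → N3(cand t2 [p])

p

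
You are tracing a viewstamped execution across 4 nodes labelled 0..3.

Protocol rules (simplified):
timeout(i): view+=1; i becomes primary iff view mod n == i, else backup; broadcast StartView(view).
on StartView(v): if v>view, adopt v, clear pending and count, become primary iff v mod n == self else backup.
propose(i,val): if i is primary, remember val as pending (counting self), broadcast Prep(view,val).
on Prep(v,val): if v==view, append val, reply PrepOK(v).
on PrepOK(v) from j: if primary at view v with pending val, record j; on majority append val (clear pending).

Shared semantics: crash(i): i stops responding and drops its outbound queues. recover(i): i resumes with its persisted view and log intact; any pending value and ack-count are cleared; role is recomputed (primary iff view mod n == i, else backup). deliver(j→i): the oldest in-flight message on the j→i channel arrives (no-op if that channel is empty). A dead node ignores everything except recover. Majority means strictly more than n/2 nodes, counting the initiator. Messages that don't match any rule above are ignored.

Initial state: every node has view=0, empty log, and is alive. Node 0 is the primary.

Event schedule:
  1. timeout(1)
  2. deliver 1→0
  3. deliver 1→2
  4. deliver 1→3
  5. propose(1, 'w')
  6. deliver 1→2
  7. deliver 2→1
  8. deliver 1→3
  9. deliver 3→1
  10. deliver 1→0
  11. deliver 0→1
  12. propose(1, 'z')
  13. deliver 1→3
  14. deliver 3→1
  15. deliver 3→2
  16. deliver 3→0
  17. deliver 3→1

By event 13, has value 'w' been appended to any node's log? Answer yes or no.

e1 timeout(1): 1[prim,v=1,-]
e2 deliver 1→0: 0[back,v=1,-]
e3 deliver 1→2: 2[back,v=1,-]
e4 deliver 1→3: 3[back,v=1,-]
e5 propose(1,'w'): ·
e6 deliver 1→2: 2[back,v=1,w]
e7 deliver 2→1: ·
e8 deliver 1→3: 3[back,v=1,w]
e9 deliver 3→1: 1[prim,v=1,w]
e10 deliver 1→0: 0[back,v=1,w]
e11 deliver 0→1: ·
e12 propose(1,'z'): ·
e13 deliver 1→3: 3[back,v=1,w,z]

yes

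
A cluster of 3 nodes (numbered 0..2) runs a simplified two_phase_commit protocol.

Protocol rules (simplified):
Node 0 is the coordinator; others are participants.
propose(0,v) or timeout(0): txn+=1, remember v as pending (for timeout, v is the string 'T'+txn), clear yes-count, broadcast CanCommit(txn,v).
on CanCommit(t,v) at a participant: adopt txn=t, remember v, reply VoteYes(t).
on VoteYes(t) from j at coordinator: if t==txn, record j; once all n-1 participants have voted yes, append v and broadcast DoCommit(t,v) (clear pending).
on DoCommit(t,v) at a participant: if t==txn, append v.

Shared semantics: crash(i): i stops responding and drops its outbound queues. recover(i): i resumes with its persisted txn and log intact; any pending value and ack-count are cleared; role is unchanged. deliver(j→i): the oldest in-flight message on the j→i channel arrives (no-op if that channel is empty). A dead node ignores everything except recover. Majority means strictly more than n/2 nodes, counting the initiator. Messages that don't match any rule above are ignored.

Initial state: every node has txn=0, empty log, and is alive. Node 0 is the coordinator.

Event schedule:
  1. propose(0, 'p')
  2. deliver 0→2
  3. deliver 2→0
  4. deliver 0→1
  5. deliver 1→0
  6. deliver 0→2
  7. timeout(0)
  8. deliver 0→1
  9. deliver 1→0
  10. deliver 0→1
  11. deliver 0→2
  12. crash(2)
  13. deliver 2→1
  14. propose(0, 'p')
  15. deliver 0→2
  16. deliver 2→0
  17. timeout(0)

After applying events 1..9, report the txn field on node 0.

[1] propose(0,'p') → N0(coor t1 [-])
[2] deliver 0→2 → N2(part t1 [-])
[3] deliver 2→0 → ∅
[4] deliver 0→1 → N1(part t1 [-])
[5] deliver 1→0 → N0(coor t1 [p])
[6] deliver 0→2 → N2(part t1 [p])
[7] timeout(0) → N0(coor t2 [p])
[8] deliver 0→1 → N1(part t1 [p])
[9] deliver 1→0 → ∅

2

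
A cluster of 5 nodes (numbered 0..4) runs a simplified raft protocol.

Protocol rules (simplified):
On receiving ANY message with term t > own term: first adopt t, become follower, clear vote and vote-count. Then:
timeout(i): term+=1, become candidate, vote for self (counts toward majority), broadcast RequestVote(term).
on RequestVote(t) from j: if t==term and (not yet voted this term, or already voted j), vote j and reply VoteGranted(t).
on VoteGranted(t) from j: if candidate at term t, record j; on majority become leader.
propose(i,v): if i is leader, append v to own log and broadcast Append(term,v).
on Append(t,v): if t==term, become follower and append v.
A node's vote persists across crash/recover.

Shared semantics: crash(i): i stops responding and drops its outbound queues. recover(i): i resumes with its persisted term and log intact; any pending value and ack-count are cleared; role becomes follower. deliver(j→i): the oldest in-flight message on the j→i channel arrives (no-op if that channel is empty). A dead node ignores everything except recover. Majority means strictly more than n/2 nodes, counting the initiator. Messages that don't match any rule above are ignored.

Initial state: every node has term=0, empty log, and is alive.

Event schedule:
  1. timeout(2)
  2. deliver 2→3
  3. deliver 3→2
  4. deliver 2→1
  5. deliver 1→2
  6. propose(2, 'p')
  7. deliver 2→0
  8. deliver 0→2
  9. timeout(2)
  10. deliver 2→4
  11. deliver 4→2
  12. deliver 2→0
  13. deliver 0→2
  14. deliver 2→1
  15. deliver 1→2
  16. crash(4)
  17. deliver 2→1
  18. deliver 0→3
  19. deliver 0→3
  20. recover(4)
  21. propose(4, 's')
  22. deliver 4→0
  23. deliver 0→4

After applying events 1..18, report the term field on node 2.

[1] timeout(2) → N2(cand t1 [-])
[2] deliver 2→3 → N3(foll t1 [-])
[3] deliver 3→2 → ∅
[4] deliver 2→1 → N1(foll t1 [-])
[5] deliver 1→2 → N2(lead t1 [-])
[6] propose(2,'p') → N2(lead t1 [p])
[7] deliver 2→0 → N0(foll t1 [-])
[8] deliver 0→2 → ∅
[9] timeout(2) → N2(cand t2 [p])
[10] deliver 2→4 → N4(foll t1 [-])
[11] deliver 4→2 → ∅
[12] deliver 2→0 → N0(foll t1 [p])
[13] deliver 0→2 → ∅
[14] deliver 2→1 → N1(foll t1 [p])
[15] deliver 1→2 → ∅
[16] crash(4) → N4(✗foll t1 [-])
[17] deliver 2→1 → N1(foll t2 [p])
[18] deliver 0→3 → ∅

2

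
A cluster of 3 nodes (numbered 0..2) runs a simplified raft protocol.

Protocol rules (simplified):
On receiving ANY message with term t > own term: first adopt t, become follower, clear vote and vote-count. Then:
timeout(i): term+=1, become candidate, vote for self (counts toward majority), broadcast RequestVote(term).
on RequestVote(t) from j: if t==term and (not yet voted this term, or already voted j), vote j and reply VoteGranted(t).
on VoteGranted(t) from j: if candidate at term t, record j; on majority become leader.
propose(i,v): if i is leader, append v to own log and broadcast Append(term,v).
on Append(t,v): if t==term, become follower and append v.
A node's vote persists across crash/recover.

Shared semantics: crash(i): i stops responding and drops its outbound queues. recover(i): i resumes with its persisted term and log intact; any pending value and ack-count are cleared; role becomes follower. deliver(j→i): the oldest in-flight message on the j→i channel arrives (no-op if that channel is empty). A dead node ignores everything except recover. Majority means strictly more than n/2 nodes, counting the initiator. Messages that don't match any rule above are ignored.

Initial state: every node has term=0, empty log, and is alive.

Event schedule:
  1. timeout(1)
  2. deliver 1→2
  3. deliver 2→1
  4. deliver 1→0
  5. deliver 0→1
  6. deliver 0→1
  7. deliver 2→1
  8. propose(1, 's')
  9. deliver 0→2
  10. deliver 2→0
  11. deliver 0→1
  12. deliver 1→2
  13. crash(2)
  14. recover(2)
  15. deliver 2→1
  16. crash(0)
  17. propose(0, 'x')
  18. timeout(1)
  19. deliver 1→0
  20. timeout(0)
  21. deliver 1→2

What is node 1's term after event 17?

1

e1 timeout(1): 1[cand,t=1,-]
e2 deliver 1→2: 2[foll,t=1,-]
e3 deliver 2→1: 1[lead,t=1,-]
e4 deliver 1→0: 0[foll,t=1,-]
e5 deliver 0→1: ·
e6 deliver 0→1: ·
e7 deliver 2→1: ·
e8 propose(1,'s'): 1[lead,t=1,s]
e9 deliver 0→2: ·
e10 deliver 2→0: ·
e11 deliver 0→1: ·
e12 deliver 1→2: 2[foll,t=1,s]
e13 crash(2): 2[✗foll,t=1,s]
e14 recover(2): 2[foll,t=1,s]
e15 deliver 2→1: ·
e16 crash(0): 0[✗foll,t=1,-]
e17 propose(0,'x'): ·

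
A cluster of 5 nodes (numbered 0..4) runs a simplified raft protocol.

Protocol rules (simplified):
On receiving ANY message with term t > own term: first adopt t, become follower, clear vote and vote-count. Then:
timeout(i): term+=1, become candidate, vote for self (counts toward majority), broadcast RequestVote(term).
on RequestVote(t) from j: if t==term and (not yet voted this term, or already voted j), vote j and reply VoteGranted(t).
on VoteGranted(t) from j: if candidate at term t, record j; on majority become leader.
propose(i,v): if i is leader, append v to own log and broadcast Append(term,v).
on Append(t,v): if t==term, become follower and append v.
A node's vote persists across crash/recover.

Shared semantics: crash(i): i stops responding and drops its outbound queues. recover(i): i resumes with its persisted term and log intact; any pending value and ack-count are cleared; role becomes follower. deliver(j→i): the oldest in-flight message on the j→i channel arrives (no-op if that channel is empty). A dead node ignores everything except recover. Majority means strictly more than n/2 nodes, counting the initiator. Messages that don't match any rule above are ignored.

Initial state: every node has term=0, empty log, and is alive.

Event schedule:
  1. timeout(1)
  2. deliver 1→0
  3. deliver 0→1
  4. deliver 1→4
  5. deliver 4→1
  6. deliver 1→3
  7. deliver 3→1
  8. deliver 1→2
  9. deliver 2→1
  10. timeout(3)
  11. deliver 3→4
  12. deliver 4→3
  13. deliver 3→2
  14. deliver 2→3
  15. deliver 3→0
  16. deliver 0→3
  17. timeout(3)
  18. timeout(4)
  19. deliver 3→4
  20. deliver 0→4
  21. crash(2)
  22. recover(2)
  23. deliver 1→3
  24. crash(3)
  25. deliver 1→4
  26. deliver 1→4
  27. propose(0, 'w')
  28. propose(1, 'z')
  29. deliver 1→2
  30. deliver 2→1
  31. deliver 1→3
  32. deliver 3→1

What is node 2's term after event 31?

[1] timeout(1) → N1(cand t1 [-])
[2] deliver 1→0 → N0(foll t1 [-])
[3] deliver 0→1 → ∅
[4] deliver 1→4 → N4(foll t1 [-])
[5] deliver 4→1 → N1(lead t1 [-])
[6] deliver 1→3 → N3(foll t1 [-])
[7] deliver 3→1 → ∅
[8] deliver 1→2 → N2(foll t1 [-])
[9] deliver 2→1 → ∅
[10] timeout(3) → N3(cand t2 [-])
[11] deliver 3→4 → N4(foll t2 [-])
[12] deliver 4→3 → ∅
[13] deliver 3→2 → N2(foll t2 [-])
[14] deliver 2→3 → N3(lead t2 [-])
[15] deliver 3→0 → N0(foll t2 [-])
[16] deliver 0→3 → ∅
[17] timeout(3) → N3(cand t3 [-])
[18] timeout(4) → N4(cand t3 [-])
[19] deliver 3→4 → ∅
[20] deliver 0→4 → ∅
[21] crash(2) → N2(✗foll t2 [-])
[22] recover(2) → N2(foll t2 [-])
[23] deliver 1→3 → ∅
[24] crash(3) → N3(✗cand t3 [-])
[25] deliver 1→4 → ∅
[26] deliver 1→4 → ∅
[27] propose(0,'w') → ∅
[28] propose(1,'z') → N1(lead t1 [z])
[29] deliver 1→2 → ∅
[30] deliver 2→1 → ∅
[31] deliver 1→3 → ∅

2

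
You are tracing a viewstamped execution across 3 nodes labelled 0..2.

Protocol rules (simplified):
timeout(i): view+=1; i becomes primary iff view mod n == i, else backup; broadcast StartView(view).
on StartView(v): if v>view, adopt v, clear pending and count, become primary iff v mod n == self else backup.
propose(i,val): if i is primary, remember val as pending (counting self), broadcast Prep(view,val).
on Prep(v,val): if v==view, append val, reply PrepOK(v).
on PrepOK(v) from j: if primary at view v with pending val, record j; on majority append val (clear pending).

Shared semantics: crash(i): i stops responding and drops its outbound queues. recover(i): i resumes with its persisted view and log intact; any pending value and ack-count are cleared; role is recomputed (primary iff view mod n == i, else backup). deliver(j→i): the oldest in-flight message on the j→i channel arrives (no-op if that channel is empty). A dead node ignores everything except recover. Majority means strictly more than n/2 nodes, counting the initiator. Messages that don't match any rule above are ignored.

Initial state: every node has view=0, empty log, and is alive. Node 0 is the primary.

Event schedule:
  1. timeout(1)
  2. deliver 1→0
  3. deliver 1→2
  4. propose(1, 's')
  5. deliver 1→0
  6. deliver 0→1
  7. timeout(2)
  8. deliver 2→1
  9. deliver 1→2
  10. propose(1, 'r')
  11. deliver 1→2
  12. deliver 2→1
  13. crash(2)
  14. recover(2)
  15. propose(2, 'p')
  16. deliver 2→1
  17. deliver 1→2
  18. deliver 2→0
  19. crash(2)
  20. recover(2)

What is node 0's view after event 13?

e1 timeout(1): 1[prim,v=1,-]
e2 deliver 1→0: 0[back,v=1,-]
e3 deliver 1→2: 2[back,v=1,-]
e4 propose(1,'s'): ·
e5 deliver 1→0: 0[back,v=1,s]
e6 deliver 0→1: 1[prim,v=1,s]
e7 timeout(2): 2[prim,v=2,-]
e8 deliver 2→1: 1[back,v=2,s]
e9 deliver 1→2: ·
e10 propose(1,'r'): ·
e11 deliver 1→2: ·
e12 deliver 2→1: ·
e13 crash(2): 2[✗prim,v=2,-]

1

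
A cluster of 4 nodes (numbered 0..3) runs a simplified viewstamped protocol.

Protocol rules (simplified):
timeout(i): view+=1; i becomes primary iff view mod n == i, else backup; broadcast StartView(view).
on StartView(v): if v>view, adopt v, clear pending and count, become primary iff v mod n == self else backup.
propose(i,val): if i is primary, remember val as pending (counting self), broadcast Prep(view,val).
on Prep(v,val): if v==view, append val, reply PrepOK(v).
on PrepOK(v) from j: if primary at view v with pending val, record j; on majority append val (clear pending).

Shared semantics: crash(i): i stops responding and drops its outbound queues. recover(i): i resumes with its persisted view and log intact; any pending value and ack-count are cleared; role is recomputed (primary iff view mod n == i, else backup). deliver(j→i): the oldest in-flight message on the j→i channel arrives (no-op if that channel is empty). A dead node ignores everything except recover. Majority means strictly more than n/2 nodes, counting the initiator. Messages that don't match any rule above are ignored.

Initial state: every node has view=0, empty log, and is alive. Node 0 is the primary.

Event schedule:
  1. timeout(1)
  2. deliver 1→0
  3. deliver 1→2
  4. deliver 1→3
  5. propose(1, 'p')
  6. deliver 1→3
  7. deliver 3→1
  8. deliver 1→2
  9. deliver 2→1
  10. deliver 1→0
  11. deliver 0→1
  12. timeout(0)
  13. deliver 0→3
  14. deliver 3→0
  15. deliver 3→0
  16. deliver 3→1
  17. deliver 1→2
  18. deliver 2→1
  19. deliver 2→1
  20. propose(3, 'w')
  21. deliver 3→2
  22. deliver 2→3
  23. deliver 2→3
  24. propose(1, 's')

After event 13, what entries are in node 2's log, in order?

1. timeout(1):  <1:prim v1 ->
2. deliver 1→0:  <0:back v1 ->
3. deliver 1→2:  <2:back v1 ->
4. deliver 1→3:  <3:back v1 ->
5. propose(1,'p'):  nop
6. deliver 1→3:  <3:back v1 p>
7. deliver 3→1:  nop
8. deliver 1→2:  <2:back v1 p>
9. deliver 2→1:  <1:prim v1 p>
10. deliver 1→0:  <0:back v1 p>
11. deliver 0→1:  nop
12. timeout(0):  <0:back v2 p>
13. deliver 0→3:  <3:back v2 p>

p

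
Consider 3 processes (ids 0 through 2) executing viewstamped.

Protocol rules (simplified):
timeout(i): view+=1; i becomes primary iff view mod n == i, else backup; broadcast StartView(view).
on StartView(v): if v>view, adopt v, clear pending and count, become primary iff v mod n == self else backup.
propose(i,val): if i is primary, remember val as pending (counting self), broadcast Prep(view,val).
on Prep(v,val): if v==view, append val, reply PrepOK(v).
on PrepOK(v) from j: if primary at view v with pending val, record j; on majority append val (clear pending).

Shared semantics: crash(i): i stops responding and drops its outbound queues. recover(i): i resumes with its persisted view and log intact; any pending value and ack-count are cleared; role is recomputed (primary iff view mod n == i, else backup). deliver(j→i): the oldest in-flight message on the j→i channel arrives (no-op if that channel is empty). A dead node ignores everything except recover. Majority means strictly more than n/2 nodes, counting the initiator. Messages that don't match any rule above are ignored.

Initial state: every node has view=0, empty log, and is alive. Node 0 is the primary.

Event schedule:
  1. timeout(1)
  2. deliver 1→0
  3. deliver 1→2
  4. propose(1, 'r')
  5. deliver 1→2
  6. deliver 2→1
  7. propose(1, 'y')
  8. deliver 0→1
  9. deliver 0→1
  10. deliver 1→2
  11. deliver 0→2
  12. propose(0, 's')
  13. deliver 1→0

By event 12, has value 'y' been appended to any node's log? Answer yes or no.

e1 timeout(1): 1[prim,v=1,-]
e2 deliver 1→0: 0[back,v=1,-]
e3 deliver 1→2: 2[back,v=1,-]
e4 propose(1,'r'): ·
e5 deliver 1→2: 2[back,v=1,r]
e6 deliver 2→1: 1[prim,v=1,r]
e7 propose(1,'y'): ·
e8 deliver 0→1: ·
e9 deliver 0→1: ·
e10 deliver 1→2: 2[back,v=1,r,y]
e11 deliver 0→2: ·
e12 propose(0,'s'): ·

yes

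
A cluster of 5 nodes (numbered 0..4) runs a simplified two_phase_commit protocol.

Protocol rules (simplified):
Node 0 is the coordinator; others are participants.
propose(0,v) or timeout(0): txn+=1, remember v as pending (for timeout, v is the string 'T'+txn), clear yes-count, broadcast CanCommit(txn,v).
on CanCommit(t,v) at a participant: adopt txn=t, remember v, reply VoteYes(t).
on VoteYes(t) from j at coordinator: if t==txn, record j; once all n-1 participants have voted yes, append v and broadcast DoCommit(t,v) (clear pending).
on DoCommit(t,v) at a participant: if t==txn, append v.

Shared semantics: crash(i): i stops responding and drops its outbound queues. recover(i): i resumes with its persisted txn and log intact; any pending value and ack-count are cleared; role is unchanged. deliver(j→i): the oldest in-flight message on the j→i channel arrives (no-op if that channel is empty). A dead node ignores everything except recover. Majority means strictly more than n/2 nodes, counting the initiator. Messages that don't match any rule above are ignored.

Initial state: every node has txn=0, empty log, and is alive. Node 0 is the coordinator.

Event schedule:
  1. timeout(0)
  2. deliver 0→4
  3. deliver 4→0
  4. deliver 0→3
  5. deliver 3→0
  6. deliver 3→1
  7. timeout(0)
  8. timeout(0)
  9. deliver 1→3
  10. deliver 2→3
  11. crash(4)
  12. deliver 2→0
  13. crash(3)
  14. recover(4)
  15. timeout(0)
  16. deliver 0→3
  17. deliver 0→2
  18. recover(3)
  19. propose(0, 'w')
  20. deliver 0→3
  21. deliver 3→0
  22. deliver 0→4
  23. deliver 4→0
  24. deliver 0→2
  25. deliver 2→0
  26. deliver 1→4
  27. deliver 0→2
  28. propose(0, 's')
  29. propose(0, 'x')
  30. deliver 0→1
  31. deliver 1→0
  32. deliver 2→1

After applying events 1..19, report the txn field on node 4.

1

1. timeout(0):  <0:coor t1 ->
2. deliver 0→4:  <4:part t1 ->
3. deliver 4→0:  nop
4. deliver 0→3:  <3:part t1 ->
5. deliver 3→0:  nop
6. deliver 3→1:  nop
7. timeout(0):  <0:coor t2 ->
8. timeout(0):  <0:coor t3 ->
9. deliver 1→3:  nop
10. deliver 2→3:  nop
11. crash(4):  <4:✗part t1 ->
12. deliver 2→0:  nop
13. crash(3):  <3:✗part t1 ->
14. recover(4):  <4:part t1 ->
15. timeout(0):  <0:coor t4 ->
16. deliver 0→3:  nop
17. deliver 0→2:  <2:part t1 ->
18. recover(3):  <3:part t1 ->
19. propose(0,'w'):  <0:coor t5 ->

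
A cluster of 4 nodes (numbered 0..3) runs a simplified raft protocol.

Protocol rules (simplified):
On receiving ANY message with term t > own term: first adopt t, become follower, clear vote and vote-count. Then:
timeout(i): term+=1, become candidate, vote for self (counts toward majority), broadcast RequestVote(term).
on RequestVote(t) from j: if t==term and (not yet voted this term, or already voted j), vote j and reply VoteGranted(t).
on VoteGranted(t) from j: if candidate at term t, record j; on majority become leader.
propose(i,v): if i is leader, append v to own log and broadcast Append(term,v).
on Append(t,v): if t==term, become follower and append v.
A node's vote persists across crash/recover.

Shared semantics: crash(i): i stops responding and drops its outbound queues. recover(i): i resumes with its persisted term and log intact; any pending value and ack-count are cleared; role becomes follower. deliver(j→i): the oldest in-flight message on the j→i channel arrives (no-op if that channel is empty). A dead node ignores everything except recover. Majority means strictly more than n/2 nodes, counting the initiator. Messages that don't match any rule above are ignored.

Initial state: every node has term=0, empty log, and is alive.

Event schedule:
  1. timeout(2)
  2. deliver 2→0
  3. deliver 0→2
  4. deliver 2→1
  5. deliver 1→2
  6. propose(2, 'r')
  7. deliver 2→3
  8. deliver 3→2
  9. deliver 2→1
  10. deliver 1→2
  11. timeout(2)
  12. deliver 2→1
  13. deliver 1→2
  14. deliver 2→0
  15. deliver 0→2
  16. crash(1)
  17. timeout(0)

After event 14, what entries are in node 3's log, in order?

empty

1. timeout(2):  <2:cand t1 ->
2. deliver 2→0:  <0:foll t1 ->
3. deliver 0→2:  nop
4. deliver 2→1:  <1:foll t1 ->
5. deliver 1→2:  <2:lead t1 ->
6. propose(2,'r'):  <2:lead t1 r>
7. deliver 2→3:  <3:foll t1 ->
8. deliver 3→2:  nop
9. deliver 2→1:  <1:foll t1 r>
10. deliver 1→2:  nop
11. timeout(2):  <2:cand t2 r>
12. deliver 2→1:  <1:foll t2 r>
13. deliver 1→2:  nop
14. deliver 2→0:  <0:foll t1 r>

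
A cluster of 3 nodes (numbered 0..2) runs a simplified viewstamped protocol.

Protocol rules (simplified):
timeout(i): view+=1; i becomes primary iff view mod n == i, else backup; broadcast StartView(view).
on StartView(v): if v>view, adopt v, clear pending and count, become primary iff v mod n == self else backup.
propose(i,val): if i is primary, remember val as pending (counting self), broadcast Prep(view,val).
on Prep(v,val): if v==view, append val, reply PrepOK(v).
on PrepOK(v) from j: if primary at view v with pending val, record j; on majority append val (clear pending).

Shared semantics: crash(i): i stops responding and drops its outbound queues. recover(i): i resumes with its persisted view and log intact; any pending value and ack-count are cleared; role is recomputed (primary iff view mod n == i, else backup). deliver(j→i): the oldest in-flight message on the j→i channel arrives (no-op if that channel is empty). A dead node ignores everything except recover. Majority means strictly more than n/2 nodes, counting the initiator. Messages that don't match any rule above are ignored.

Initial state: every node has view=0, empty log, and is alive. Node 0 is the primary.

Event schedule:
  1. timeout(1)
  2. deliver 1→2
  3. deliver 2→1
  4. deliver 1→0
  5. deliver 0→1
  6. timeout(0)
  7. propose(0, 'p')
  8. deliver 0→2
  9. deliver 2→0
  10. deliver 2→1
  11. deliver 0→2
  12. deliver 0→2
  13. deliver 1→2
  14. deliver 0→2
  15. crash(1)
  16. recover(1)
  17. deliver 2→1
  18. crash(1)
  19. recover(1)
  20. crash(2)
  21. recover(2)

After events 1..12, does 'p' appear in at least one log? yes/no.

1. timeout(1):  <1:prim v1 ->
2. deliver 1→2:  <2:back v1 ->
3. deliver 2→1:  nop
4. deliver 1→0:  <0:back v1 ->
5. deliver 0→1:  nop
6. timeout(0):  <0:back v2 ->
7. propose(0,'p'):  nop
8. deliver 0→2:  <2:prim v2 ->
9. deliver 2→0:  nop
10. deliver 2→1:  nop
11. deliver 0→2:  nop
12. deliver 0→2:  nop

no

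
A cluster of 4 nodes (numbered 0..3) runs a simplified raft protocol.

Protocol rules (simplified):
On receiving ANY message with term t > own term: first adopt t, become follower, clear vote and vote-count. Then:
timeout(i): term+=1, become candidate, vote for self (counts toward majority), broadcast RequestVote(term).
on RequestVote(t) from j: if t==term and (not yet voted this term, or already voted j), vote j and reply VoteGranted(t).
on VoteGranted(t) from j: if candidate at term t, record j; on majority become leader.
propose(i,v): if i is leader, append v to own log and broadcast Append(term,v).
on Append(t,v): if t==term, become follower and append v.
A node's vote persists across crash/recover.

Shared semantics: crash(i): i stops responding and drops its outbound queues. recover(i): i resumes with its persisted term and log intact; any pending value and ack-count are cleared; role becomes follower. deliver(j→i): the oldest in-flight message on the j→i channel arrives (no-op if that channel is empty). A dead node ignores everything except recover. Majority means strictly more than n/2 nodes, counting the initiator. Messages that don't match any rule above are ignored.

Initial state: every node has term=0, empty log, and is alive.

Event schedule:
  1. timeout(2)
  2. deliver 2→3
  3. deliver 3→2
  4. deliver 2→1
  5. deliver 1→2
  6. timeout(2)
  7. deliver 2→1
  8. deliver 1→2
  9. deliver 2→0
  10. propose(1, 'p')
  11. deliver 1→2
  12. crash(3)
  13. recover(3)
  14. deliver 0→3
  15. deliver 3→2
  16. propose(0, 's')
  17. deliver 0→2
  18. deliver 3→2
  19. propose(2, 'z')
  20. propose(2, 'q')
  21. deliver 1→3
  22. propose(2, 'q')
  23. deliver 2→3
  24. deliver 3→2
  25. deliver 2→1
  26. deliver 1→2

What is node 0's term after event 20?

e1 timeout(2): 2[cand,t=1,-]
e2 deliver 2→3: 3[foll,t=1,-]
e3 deliver 3→2: ·
e4 deliver 2→1: 1[foll,t=1,-]
e5 deliver 1→2: 2[lead,t=1,-]
e6 timeout(2): 2[cand,t=2,-]
e7 deliver 2→1: 1[foll,t=2,-]
e8 deliver 1→2: ·
e9 deliver 2→0: 0[foll,t=1,-]
e10 propose(1,'p'): ·
e11 deliver 1→2: ·
e12 crash(3): 3[✗foll,t=1,-]
e13 recover(3): 3[foll,t=1,-]
e14 deliver 0→3: ·
e15 deliver 3→2: ·
e16 propose(0,'s'): ·
e17 deliver 0→2: ·
e18 deliver 3→2: ·
e19 propose(2,'z'): ·
e20 propose(2,'q'): ·

1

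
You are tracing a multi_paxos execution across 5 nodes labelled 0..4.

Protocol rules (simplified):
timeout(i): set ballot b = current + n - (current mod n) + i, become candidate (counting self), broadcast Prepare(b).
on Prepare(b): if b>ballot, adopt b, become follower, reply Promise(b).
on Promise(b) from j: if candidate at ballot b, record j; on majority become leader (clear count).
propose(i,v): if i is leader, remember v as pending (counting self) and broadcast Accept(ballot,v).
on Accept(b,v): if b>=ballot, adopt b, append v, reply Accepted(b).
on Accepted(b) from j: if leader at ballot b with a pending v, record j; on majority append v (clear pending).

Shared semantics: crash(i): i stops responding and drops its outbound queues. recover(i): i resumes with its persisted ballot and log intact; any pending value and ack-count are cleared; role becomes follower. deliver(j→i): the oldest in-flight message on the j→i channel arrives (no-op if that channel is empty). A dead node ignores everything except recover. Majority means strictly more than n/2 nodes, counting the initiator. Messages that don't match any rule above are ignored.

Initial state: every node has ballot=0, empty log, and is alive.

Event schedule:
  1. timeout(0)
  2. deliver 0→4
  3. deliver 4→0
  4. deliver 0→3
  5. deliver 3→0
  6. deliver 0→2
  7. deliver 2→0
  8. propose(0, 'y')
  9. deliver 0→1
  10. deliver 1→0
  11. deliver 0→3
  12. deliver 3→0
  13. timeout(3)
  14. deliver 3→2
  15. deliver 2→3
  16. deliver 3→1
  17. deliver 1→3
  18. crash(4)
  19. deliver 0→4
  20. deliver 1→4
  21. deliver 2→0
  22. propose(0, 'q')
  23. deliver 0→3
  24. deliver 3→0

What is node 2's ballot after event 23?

13

after 1 — timeout(0): n0:cand/b5/[-]
after 2 — deliver 0→4: n4:foll/b5/[-]
after 3 — deliver 4→0: ·
after 4 — deliver 0→3: n3:foll/b5/[-]
after 5 — deliver 3→0: n0:lead/b5/[-]
after 6 — deliver 0→2: n2:foll/b5/[-]
after 7 — deliver 2→0: ·
after 8 — propose(0,'y'): ·
after 9 — deliver 0→1: n1:foll/b5/[-]
after 10 — deliver 1→0: ·
after 11 — deliver 0→3: n3:foll/b5/[y]
after 12 — deliver 3→0: ·
after 13 — timeout(3): n3:cand/b13/[y]
after 14 — deliver 3→2: n2:foll/b13/[-]
after 15 — deliver 2→3: ·
after 16 — deliver 3→1: n1:foll/b13/[-]
after 17 — deliver 1→3: n3:lead/b13/[y]
after 18 — crash(4): n4:✗foll/b5/[-]
after 19 — deliver 0→4: ·
after 20 — deliver 1→4: ·
after 21 — deliver 2→0: ·
after 22 — propose(0,'q'): ·
after 23 — deliver 0→3: ·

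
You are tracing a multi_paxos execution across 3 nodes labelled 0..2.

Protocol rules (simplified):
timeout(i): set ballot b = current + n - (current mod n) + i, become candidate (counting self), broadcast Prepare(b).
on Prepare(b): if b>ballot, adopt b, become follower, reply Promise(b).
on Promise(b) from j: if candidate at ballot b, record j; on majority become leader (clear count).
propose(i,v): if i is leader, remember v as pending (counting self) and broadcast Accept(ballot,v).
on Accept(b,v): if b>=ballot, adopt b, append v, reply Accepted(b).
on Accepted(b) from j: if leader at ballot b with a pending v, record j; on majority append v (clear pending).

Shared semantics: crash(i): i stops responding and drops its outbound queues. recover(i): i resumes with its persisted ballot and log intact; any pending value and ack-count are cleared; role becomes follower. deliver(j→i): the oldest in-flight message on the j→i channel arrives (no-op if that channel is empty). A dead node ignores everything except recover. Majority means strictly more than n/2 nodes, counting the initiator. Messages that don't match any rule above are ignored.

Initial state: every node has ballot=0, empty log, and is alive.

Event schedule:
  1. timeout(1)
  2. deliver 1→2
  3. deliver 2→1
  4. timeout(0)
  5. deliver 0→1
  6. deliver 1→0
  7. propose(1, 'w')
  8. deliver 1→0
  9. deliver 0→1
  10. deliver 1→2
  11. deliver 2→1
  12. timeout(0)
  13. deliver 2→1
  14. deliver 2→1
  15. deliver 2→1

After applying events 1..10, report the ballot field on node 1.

4

1. timeout(1):  <1:cand b4 ->
2. deliver 1→2:  <2:foll b4 ->
3. deliver 2→1:  <1:lead b4 ->
4. timeout(0):  <0:cand b3 ->
5. deliver 0→1:  nop
6. deliver 1→0:  <0:foll b4 ->
7. propose(1,'w'):  nop
8. deliver 1→0:  <0:foll b4 w>
9. deliver 0→1:  nop
10. deliver 1→2:  <2:foll b4 w>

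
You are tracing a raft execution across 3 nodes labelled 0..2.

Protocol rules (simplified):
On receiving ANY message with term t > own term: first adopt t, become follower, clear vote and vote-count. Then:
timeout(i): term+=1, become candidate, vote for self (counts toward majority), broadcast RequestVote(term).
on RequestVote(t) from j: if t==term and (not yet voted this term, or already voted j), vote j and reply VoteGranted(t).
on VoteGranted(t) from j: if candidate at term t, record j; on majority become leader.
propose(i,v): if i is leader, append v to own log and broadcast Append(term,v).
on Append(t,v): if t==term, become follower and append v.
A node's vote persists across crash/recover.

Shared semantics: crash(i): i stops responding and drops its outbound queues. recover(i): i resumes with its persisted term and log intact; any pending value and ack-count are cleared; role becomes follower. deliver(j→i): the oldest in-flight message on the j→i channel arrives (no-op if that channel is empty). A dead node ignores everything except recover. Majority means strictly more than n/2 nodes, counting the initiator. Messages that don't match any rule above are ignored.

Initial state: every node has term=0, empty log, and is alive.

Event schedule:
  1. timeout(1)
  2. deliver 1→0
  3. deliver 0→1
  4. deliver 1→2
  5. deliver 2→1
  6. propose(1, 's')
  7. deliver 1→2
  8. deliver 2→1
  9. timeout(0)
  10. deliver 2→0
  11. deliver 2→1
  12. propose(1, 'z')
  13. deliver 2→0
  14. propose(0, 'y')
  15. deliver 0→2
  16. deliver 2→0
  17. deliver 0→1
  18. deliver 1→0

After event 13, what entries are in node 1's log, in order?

e1 timeout(1): 1[cand,t=1,-]
e2 deliver 1→0: 0[foll,t=1,-]
e3 deliver 0→1: 1[lead,t=1,-]
e4 deliver 1→2: 2[foll,t=1,-]
e5 deliver 2→1: ·
e6 propose(1,'s'): 1[lead,t=1,s]
e7 deliver 1→2: 2[foll,t=1,s]
e8 deliver 2→1: ·
e9 timeout(0): 0[cand,t=2,-]
e10 deliver 2→0: ·
e11 deliver 2→1: ·
e12 propose(1,'z'): 1[lead,t=1,s,z]
e13 deliver 2→0: ·

s,z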